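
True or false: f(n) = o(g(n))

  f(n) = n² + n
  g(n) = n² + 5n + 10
False

f(n) = n² + n is O(n²), and g(n) = n² + 5n + 10 is O(n²).
Since they have the same growth rate, f(n) = o(g(n)) is false.
(f = o(g) requires f to grow strictly slower, not equal.)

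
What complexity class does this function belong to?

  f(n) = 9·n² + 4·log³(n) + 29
O(n²)

The dominant term in 9·n² + 4·log³(n) + 29 is 9·n², which is Θ(n²).
Lower-order terms (4·log³(n), 29) are asymptotically negligible.
Constants are absorbed, so the tightest bound is O(n²).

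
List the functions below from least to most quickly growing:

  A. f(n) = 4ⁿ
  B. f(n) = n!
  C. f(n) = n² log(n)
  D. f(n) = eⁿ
C < D < A < B

Comparing growth rates:
C = n² log(n) is O(n² log n)
D = eⁿ is O(eⁿ)
A = 4ⁿ is O(4ⁿ)
B = n! is O(n!)

Therefore, the order from slowest to fastest is: C < D < A < B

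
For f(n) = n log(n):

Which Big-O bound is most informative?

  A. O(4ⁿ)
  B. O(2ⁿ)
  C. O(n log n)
C

f(n) = n log(n) is O(n log n).
All listed options are valid Big-O bounds (upper bounds),
but O(n log n) is the tightest (smallest valid bound).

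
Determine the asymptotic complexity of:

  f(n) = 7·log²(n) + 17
O(log² n)

The dominant term in 7·log²(n) + 17 is 7·log²(n), which is Θ(log² n).
Lower-order terms (17) are asymptotically negligible.
Constants are absorbed, so the tightest bound is O(log² n).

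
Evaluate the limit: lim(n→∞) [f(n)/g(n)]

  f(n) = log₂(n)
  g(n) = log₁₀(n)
1 + log(5)/log(2)

Since log₂(n) and log₁₀(n) have the same growth rate (O(log n)),
the ratio converges to a constant: 1 + log(5)/log(2).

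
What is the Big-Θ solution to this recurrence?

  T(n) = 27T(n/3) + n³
Θ(n³ log n)

Master Theorem: a = 27, b = 3, f(n) = n³.
Compute the critical exponent d = log₃(27) = 3.
Compare f(n) = Θ(n³) against n^d:
  k = 3 = d, so f(n) = Θ(n^d) — Case 2.
  Work is balanced across levels: T(n) = Θ(n^d log n) = Θ(n³ log n).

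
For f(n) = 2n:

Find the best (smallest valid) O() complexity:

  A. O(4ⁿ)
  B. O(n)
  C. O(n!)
B

f(n) = 2n is O(n).
All listed options are valid Big-O bounds (upper bounds),
but O(n) is the tightest (smallest valid bound).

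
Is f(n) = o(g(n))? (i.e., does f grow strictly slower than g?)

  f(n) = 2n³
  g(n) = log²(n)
False

f(n) = 2n³ is O(n³), and g(n) = log²(n) is O(log² n).
Since O(n³) grows faster than or equal to O(log² n), f(n) = o(g(n)) is false.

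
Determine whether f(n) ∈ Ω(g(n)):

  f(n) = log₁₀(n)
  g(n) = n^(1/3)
False

f(n) = log₁₀(n) is O(log n), and g(n) = n^(1/3) is O(n^(1/3)).
Since O(log n) grows slower than O(n^(1/3)), f(n) = Ω(g(n)) is false.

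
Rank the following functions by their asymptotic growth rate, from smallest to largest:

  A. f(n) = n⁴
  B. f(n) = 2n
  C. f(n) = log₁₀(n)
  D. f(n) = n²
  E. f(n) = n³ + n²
C < B < D < E < A

Comparing growth rates:
C = log₁₀(n) is O(log n)
B = 2n is O(n)
D = n² is O(n²)
E = n³ + n² is O(n³)
A = n⁴ is O(n⁴)

Therefore, the order from slowest to fastest is: C < B < D < E < A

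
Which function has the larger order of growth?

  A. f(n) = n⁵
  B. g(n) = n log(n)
A

f(n) = n⁵ is O(n⁵), while g(n) = n log(n) is O(n log n).
Since O(n⁵) grows faster than O(n log n), f(n) dominates.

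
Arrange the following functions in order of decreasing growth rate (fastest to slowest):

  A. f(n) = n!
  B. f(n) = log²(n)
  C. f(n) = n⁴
A > C > B

Comparing growth rates:
A = n! is O(n!)
C = n⁴ is O(n⁴)
B = log²(n) is O(log² n)

Therefore, the order from fastest to slowest is: A > C > B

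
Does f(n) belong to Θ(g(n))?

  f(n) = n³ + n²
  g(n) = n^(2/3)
False

f(n) = n³ + n² is O(n³), and g(n) = n^(2/3) is O(n^(2/3)).
Since they have different growth rates, f(n) = Θ(g(n)) is false.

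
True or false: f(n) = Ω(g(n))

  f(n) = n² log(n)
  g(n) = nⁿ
False

f(n) = n² log(n) is O(n² log n), and g(n) = nⁿ is O(nⁿ).
Since O(n² log n) grows slower than O(nⁿ), f(n) = Ω(g(n)) is false.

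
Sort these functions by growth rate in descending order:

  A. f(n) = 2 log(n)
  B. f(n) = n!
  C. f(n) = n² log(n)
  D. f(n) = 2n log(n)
B > C > D > A

Comparing growth rates:
B = n! is O(n!)
C = n² log(n) is O(n² log n)
D = 2n log(n) is O(n log n)
A = 2 log(n) is O(log n)

Therefore, the order from fastest to slowest is: B > C > D > A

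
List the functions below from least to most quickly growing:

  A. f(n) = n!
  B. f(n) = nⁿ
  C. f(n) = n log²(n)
C < A < B

Comparing growth rates:
C = n log²(n) is O(n log² n)
A = n! is O(n!)
B = nⁿ is O(nⁿ)

Therefore, the order from slowest to fastest is: C < A < B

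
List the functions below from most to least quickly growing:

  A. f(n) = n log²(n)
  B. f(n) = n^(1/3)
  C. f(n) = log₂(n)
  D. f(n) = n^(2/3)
A > D > B > C

Comparing growth rates:
A = n log²(n) is O(n log² n)
D = n^(2/3) is O(n^(2/3))
B = n^(1/3) is O(n^(1/3))
C = log₂(n) is O(log n)

Therefore, the order from fastest to slowest is: A > D > B > C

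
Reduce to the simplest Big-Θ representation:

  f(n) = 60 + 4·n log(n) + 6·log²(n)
Θ(n log n)

Order the terms by growth rate: 60 ≺ 6·log²(n) ≺ 4·n log(n).
The fastest-growing term 4·n log(n) dominates as n → ∞; dropping its constant factor gives Θ(n log n).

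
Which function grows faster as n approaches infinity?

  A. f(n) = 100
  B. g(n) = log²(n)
B

f(n) = 100 is O(1), while g(n) = log²(n) is O(log² n).
Since O(log² n) grows faster than O(1), g(n) dominates.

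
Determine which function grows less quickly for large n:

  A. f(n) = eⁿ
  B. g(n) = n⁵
B

f(n) = eⁿ is O(eⁿ), while g(n) = n⁵ is O(n⁵).
Since O(n⁵) grows slower than O(eⁿ), g(n) is dominated.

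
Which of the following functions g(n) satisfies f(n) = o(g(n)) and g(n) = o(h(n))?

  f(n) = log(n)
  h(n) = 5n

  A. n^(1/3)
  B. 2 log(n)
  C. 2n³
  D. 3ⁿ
A

We need g(n) with log(n) = o(g(n)) and g(n) = o(5n), i.e. O(log n) ≺ g ≺ O(n).
Check each option:
  A. n^(1/3) — O(n^(1/3)) is strictly between O(log n) and O(n) ✓
  B. 2 log(n) — O(log n) does not grow strictly faster than f(n)
  C. 2n³ — O(n³) does not grow strictly slower than h(n)
  D. 3ⁿ — O(3ⁿ) does not grow strictly slower than h(n)

Only option A (n^(1/3)) lies strictly between.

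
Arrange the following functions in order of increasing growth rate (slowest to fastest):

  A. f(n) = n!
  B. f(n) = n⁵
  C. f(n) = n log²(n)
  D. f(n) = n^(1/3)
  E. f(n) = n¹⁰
D < C < B < E < A

Comparing growth rates:
D = n^(1/3) is O(n^(1/3))
C = n log²(n) is O(n log² n)
B = n⁵ is O(n⁵)
E = n¹⁰ is O(n¹⁰)
A = n! is O(n!)

Therefore, the order from slowest to fastest is: D < C < B < E < A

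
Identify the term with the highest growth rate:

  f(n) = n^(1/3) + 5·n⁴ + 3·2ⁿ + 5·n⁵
3·2ⁿ

Looking at each term:
  - n^(1/3) is O(n^(1/3))
  - 5·n⁴ is O(n⁴)
  - 3·2ⁿ is O(2ⁿ)
  - 5·n⁵ is O(n⁵)

The term 3·2ⁿ (O(2ⁿ)) grows fastest and dominates all others.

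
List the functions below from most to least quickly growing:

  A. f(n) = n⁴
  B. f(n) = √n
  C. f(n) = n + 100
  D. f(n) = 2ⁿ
D > A > C > B

Comparing growth rates:
D = 2ⁿ is O(2ⁿ)
A = n⁴ is O(n⁴)
C = n + 100 is O(n)
B = √n is O(√n)

Therefore, the order from fastest to slowest is: D > A > C > B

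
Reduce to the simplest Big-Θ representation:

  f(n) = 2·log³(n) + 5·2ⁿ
Θ(2ⁿ)

Order the terms by growth rate: 2·log³(n) ≺ 5·2ⁿ.
The fastest-growing term 5·2ⁿ dominates as n → ∞; dropping its constant factor gives Θ(2ⁿ).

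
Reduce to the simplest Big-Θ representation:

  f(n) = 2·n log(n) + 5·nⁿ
Θ(nⁿ)

Order the terms by growth rate: 2·n log(n) ≺ 5·nⁿ.
The fastest-growing term 5·nⁿ dominates as n → ∞; dropping its constant factor gives Θ(nⁿ).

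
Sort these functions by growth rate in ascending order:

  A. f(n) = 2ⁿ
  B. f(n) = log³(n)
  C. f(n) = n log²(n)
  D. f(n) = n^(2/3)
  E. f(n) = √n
B < E < D < C < A

Comparing growth rates:
B = log³(n) is O(log³ n)
E = √n is O(√n)
D = n^(2/3) is O(n^(2/3))
C = n log²(n) is O(n log² n)
A = 2ⁿ is O(2ⁿ)

Therefore, the order from slowest to fastest is: B < E < D < C < A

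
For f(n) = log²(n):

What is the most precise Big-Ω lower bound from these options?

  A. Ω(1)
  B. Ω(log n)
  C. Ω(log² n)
C

f(n) = log²(n) is Ω(log² n).
All listed options are valid Big-Ω bounds (lower bounds),
but Ω(log² n) is the tightest (largest valid bound).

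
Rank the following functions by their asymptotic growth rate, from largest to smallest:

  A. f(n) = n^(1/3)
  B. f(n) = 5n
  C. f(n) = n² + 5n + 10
C > B > A

Comparing growth rates:
C = n² + 5n + 10 is O(n²)
B = 5n is O(n)
A = n^(1/3) is O(n^(1/3))

Therefore, the order from fastest to slowest is: C > B > A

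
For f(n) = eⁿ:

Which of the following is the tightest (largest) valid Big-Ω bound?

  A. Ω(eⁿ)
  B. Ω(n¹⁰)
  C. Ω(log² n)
A

f(n) = eⁿ is Ω(eⁿ).
All listed options are valid Big-Ω bounds (lower bounds),
but Ω(eⁿ) is the tightest (largest valid bound).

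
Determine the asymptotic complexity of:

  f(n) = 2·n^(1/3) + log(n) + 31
O(n^(1/3))

The dominant term in 2·n^(1/3) + log(n) + 31 is 2·n^(1/3), which is Θ(n^(1/3)).
Lower-order terms (log(n), 31) are asymptotically negligible.
Constants are absorbed, so the tightest bound is O(n^(1/3)).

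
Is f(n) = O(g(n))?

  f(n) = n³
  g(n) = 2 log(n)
False

f(n) = n³ is O(n³), and g(n) = 2 log(n) is O(log n).
Since O(n³) grows faster than O(log n), f(n) = O(g(n)) is false.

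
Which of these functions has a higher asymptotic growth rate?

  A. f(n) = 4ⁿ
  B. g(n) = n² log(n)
A

f(n) = 4ⁿ is O(4ⁿ), while g(n) = n² log(n) is O(n² log n).
Since O(4ⁿ) grows faster than O(n² log n), f(n) dominates.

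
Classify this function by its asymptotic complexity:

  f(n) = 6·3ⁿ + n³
O(3ⁿ)

The dominant term in 6·3ⁿ + n³ is 6·3ⁿ, which is Θ(3ⁿ).
Lower-order terms (n³) are asymptotically negligible.
Constants are absorbed, so the tightest bound is O(3ⁿ).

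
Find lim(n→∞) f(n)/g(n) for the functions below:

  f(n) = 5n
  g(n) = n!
0

Since 5n (O(n)) grows slower than n! (O(n!)),
the ratio f(n)/g(n) → 0 as n → ∞.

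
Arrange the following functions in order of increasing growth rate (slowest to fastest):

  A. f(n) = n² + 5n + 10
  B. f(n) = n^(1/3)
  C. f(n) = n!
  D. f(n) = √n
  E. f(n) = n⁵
B < D < A < E < C

Comparing growth rates:
B = n^(1/3) is O(n^(1/3))
D = √n is O(√n)
A = n² + 5n + 10 is O(n²)
E = n⁵ is O(n⁵)
C = n! is O(n!)

Therefore, the order from slowest to fastest is: B < D < A < E < C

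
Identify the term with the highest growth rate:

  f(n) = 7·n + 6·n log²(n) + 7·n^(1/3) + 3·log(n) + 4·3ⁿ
4·3ⁿ

Looking at each term:
  - 7·n is O(n)
  - 6·n log²(n) is O(n log² n)
  - 7·n^(1/3) is O(n^(1/3))
  - 3·log(n) is O(log n)
  - 4·3ⁿ is O(3ⁿ)

The term 4·3ⁿ (O(3ⁿ)) grows fastest and dominates all others.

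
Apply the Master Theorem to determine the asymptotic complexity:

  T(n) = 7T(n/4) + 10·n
Θ(n^log₄(7))

Master Theorem: a = 7, b = 4, f(n) = 10·n.
Compute the critical exponent d = log₄(7) = 1.404.
Compare f(n) = Θ(n) against n^d:
  k = 1 < d = 1.404, so f(n) = O(n^(d-ε)) — Case 1.
  The recursion cost dominates: T(n) = Θ(n^d) = Θ(n^log₄(7)).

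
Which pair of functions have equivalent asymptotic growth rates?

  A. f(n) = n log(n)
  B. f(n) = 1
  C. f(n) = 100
B and C

Examining each function:
  A. n log(n) is O(n log n)
  B. 1 is O(1)
  C. 100 is O(1)

Functions B and C both have the same complexity class.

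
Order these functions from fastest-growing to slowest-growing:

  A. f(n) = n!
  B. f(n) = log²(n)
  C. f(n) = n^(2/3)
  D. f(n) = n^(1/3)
A > C > D > B

Comparing growth rates:
A = n! is O(n!)
C = n^(2/3) is O(n^(2/3))
D = n^(1/3) is O(n^(1/3))
B = log²(n) is O(log² n)

Therefore, the order from fastest to slowest is: A > C > D > B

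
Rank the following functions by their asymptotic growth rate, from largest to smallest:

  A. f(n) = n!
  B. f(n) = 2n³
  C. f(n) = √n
A > B > C

Comparing growth rates:
A = n! is O(n!)
B = 2n³ is O(n³)
C = √n is O(√n)

Therefore, the order from fastest to slowest is: A > B > C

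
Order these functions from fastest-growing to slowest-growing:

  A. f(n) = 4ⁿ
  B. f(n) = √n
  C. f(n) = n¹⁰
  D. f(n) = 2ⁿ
A > D > C > B

Comparing growth rates:
A = 4ⁿ is O(4ⁿ)
D = 2ⁿ is O(2ⁿ)
C = n¹⁰ is O(n¹⁰)
B = √n is O(√n)

Therefore, the order from fastest to slowest is: A > D > C > B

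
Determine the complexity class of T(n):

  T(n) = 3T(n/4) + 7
Θ(n^log₄(3))

Master Theorem: a = 3, b = 4, f(n) = 7.
Compute the critical exponent d = log₄(3) = 0.792.
Compare f(n) = Θ(1) against n^d:
  k = 0 < d = 0.792, so f(n) = O(n^(d-ε)) — Case 1.
  The recursion cost dominates: T(n) = Θ(n^d) = Θ(n^log₄(3)).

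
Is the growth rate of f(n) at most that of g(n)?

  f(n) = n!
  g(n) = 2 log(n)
False

f(n) = n! is O(n!), and g(n) = 2 log(n) is O(log n).
Since O(n!) grows faster than O(log n), f(n) = O(g(n)) is false.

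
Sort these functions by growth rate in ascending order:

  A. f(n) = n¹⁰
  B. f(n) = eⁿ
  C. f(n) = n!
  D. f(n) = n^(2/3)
D < A < B < C

Comparing growth rates:
D = n^(2/3) is O(n^(2/3))
A = n¹⁰ is O(n¹⁰)
B = eⁿ is O(eⁿ)
C = n! is O(n!)

Therefore, the order from slowest to fastest is: D < A < B < C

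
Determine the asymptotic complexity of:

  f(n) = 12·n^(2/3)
O(n^(2/3))

The dominant term in 12·n^(2/3) is 12·n^(2/3), which is Θ(n^(2/3)).
Constants are absorbed, so the tightest bound is O(n^(2/3)).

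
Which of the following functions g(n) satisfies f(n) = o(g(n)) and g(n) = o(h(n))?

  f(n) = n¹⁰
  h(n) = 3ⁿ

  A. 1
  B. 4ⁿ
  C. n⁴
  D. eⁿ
D

We need g(n) with n¹⁰ = o(g(n)) and g(n) = o(3ⁿ), i.e. O(n¹⁰) ≺ g ≺ O(3ⁿ).
Check each option:
  A. 1 — O(1) does not grow strictly faster than f(n)
  B. 4ⁿ — O(4ⁿ) does not grow strictly slower than h(n)
  C. n⁴ — O(n⁴) does not grow strictly faster than f(n)
  D. eⁿ — O(eⁿ) is strictly between O(n¹⁰) and O(3ⁿ) ✓

Only option D (eⁿ) lies strictly between.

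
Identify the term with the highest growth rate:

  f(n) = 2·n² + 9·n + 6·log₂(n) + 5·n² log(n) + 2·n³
2·n³

Looking at each term:
  - 2·n² is O(n²)
  - 9·n is O(n)
  - 6·log₂(n) is O(log n)
  - 5·n² log(n) is O(n² log n)
  - 2·n³ is O(n³)

The term 2·n³ (O(n³)) grows fastest and dominates all others.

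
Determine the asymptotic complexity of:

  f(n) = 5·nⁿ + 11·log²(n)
O(nⁿ)

The dominant term in 5·nⁿ + 11·log²(n) is 5·nⁿ, which is Θ(nⁿ).
Lower-order terms (11·log²(n)) are asymptotically negligible.
Constants are absorbed, so the tightest bound is O(nⁿ).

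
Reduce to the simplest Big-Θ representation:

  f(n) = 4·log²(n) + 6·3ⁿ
Θ(3ⁿ)

Order the terms by growth rate: 4·log²(n) ≺ 6·3ⁿ.
The fastest-growing term 6·3ⁿ dominates as n → ∞; dropping its constant factor gives Θ(3ⁿ).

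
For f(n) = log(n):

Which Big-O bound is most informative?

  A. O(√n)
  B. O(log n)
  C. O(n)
B

f(n) = log(n) is O(log n).
All listed options are valid Big-O bounds (upper bounds),
but O(log n) is the tightest (smallest valid bound).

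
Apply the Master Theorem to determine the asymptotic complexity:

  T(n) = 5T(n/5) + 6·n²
Θ(n²)

Master Theorem: a = 5, b = 5, f(n) = 6·n².
Compute the critical exponent d = log₅(5) = 1.
Compare f(n) = Θ(n²) against n^d:
  k = 2 > d = 1, so f(n) = Ω(n^(d+ε)) — Case 3.
  Regularity: a·(n/b)^2/n^2 = a/b^2 = 5/25 < 1 ✓.
  The top-level work dominates: T(n) = Θ(f(n)) = Θ(n²).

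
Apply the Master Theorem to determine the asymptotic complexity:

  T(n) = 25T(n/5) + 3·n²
Θ(n² log n)

Master Theorem: a = 25, b = 5, f(n) = 3·n².
Compute the critical exponent d = log₅(25) = 2.
Compare f(n) = Θ(n²) against n^d:
  k = 2 = d, so f(n) = Θ(n^d) — Case 2.
  Work is balanced across levels: T(n) = Θ(n^d log n) = Θ(n² log n).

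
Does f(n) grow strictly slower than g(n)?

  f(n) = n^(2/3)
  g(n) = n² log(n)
True

f(n) = n^(2/3) is O(n^(2/3)), and g(n) = n² log(n) is O(n² log n).
Since O(n^(2/3)) grows strictly slower than O(n² log n), f(n) = o(g(n)) is true.
This means lim(n→∞) f(n)/g(n) = 0.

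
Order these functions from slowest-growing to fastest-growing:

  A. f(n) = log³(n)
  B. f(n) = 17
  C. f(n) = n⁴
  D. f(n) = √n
B < A < D < C

Comparing growth rates:
B = 17 is O(1)
A = log³(n) is O(log³ n)
D = √n is O(√n)
C = n⁴ is O(n⁴)

Therefore, the order from slowest to fastest is: B < A < D < C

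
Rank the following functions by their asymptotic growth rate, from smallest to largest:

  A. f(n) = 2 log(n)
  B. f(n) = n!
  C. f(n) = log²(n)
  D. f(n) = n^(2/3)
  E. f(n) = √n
A < C < E < D < B

Comparing growth rates:
A = 2 log(n) is O(log n)
C = log²(n) is O(log² n)
E = √n is O(√n)
D = n^(2/3) is O(n^(2/3))
B = n! is O(n!)

Therefore, the order from slowest to fastest is: A < C < E < D < B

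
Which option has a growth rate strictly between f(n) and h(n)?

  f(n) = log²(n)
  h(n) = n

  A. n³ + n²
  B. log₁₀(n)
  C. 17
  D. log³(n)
D

We need g(n) with log²(n) = o(g(n)) and g(n) = o(n), i.e. O(log² n) ≺ g ≺ O(n).
Check each option:
  A. n³ + n² — O(n³) does not grow strictly slower than h(n)
  B. log₁₀(n) — O(log n) does not grow strictly faster than f(n)
  C. 17 — O(1) does not grow strictly faster than f(n)
  D. log³(n) — O(log³ n) is strictly between O(log² n) and O(n) ✓

Only option D (log³(n)) lies strictly between.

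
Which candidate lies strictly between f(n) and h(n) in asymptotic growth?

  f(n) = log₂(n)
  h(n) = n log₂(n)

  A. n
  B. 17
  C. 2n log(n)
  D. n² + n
A

We need g(n) with log₂(n) = o(g(n)) and g(n) = o(n log₂(n)), i.e. O(log n) ≺ g ≺ O(n log n).
Check each option:
  A. n — O(n) is strictly between O(log n) and O(n log n) ✓
  B. 17 — O(1) does not grow strictly faster than f(n)
  C. 2n log(n) — O(n log n) does not grow strictly slower than h(n)
  D. n² + n — O(n²) does not grow strictly slower than h(n)

Only option A (n) lies strictly between.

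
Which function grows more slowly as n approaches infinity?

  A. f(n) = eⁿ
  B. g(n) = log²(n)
B

f(n) = eⁿ is O(eⁿ), while g(n) = log²(n) is O(log² n).
Since O(log² n) grows slower than O(eⁿ), g(n) is dominated.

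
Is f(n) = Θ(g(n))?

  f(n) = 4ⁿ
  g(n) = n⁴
False

f(n) = 4ⁿ is O(4ⁿ), and g(n) = n⁴ is O(n⁴).
Since they have different growth rates, f(n) = Θ(g(n)) is false.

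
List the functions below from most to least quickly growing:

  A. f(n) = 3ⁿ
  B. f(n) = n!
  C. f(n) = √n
B > A > C

Comparing growth rates:
B = n! is O(n!)
A = 3ⁿ is O(3ⁿ)
C = √n is O(√n)

Therefore, the order from fastest to slowest is: B > A > C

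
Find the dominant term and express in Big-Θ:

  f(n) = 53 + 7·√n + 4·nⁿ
Θ(nⁿ)

Order the terms by growth rate: 53 ≺ 7·√n ≺ 4·nⁿ.
The fastest-growing term 4·nⁿ dominates as n → ∞; dropping its constant factor gives Θ(nⁿ).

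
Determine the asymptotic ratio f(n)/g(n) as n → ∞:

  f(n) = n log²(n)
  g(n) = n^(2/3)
∞

Since n log²(n) (O(n log² n)) grows faster than n^(2/3) (O(n^(2/3))),
the ratio f(n)/g(n) → ∞ as n → ∞.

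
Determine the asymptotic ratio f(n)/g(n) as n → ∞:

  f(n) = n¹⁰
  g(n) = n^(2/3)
∞

Since n¹⁰ (O(n¹⁰)) grows faster than n^(2/3) (O(n^(2/3))),
the ratio f(n)/g(n) → ∞ as n → ∞.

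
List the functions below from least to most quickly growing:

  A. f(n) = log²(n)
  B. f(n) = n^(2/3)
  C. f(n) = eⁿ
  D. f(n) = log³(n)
A < D < B < C

Comparing growth rates:
A = log²(n) is O(log² n)
D = log³(n) is O(log³ n)
B = n^(2/3) is O(n^(2/3))
C = eⁿ is O(eⁿ)

Therefore, the order from slowest to fastest is: A < D < B < C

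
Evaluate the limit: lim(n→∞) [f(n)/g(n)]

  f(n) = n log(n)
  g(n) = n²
0

Since n log(n) (O(n log n)) grows slower than n² (O(n²)),
the ratio f(n)/g(n) → 0 as n → ∞.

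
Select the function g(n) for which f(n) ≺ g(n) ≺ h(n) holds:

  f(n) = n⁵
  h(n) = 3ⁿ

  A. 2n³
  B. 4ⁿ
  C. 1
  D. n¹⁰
D

We need g(n) with n⁵ = o(g(n)) and g(n) = o(3ⁿ), i.e. O(n⁵) ≺ g ≺ O(3ⁿ).
Check each option:
  A. 2n³ — O(n³) does not grow strictly faster than f(n)
  B. 4ⁿ — O(4ⁿ) does not grow strictly slower than h(n)
  C. 1 — O(1) does not grow strictly faster than f(n)
  D. n¹⁰ — O(n¹⁰) is strictly between O(n⁵) and O(3ⁿ) ✓

Only option D (n¹⁰) lies strictly between.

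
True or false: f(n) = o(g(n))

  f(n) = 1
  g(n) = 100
False

f(n) = 1 is O(1), and g(n) = 100 is O(1).
Since they have the same growth rate, f(n) = o(g(n)) is false.
(f = o(g) requires f to grow strictly slower, not equal.)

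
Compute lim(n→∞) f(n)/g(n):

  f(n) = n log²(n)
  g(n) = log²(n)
∞

Since n log²(n) (O(n log² n)) grows faster than log²(n) (O(log² n)),
the ratio f(n)/g(n) → ∞ as n → ∞.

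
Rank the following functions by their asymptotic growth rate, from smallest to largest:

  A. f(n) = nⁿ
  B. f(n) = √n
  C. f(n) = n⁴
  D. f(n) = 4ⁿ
B < C < D < A

Comparing growth rates:
B = √n is O(√n)
C = n⁴ is O(n⁴)
D = 4ⁿ is O(4ⁿ)
A = nⁿ is O(nⁿ)

Therefore, the order from slowest to fastest is: B < C < D < A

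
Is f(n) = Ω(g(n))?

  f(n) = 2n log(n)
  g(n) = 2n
True

f(n) = 2n log(n) is O(n log n), and g(n) = 2n is O(n).
Since O(n log n) grows at least as fast as O(n), f(n) = Ω(g(n)) is true.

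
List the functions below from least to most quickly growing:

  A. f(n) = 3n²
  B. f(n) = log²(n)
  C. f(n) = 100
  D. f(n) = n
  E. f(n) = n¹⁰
C < B < D < A < E

Comparing growth rates:
C = 100 is O(1)
B = log²(n) is O(log² n)
D = n is O(n)
A = 3n² is O(n²)
E = n¹⁰ is O(n¹⁰)

Therefore, the order from slowest to fastest is: C < B < D < A < E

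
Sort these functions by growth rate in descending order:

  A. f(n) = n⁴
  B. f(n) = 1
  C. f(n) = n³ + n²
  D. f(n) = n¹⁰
D > A > C > B

Comparing growth rates:
D = n¹⁰ is O(n¹⁰)
A = n⁴ is O(n⁴)
C = n³ + n² is O(n³)
B = 1 is O(1)

Therefore, the order from fastest to slowest is: D > A > C > B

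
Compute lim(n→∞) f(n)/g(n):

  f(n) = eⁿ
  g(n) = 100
∞

Since eⁿ (O(eⁿ)) grows faster than 100 (O(1)),
the ratio f(n)/g(n) → ∞ as n → ∞.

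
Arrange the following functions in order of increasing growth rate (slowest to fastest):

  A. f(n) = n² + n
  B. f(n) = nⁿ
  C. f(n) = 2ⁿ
A < C < B

Comparing growth rates:
A = n² + n is O(n²)
C = 2ⁿ is O(2ⁿ)
B = nⁿ is O(nⁿ)

Therefore, the order from slowest to fastest is: A < C < B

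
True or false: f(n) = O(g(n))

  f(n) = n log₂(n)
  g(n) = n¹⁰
True

f(n) = n log₂(n) is O(n log n), and g(n) = n¹⁰ is O(n¹⁰).
Since O(n log n) ⊆ O(n¹⁰) (f grows no faster than g), f(n) = O(g(n)) is true.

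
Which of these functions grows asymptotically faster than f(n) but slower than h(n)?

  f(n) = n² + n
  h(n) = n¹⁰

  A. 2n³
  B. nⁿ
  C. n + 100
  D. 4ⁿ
A

We need g(n) with n² + n = o(g(n)) and g(n) = o(n¹⁰), i.e. O(n²) ≺ g ≺ O(n¹⁰).
Check each option:
  A. 2n³ — O(n³) is strictly between O(n²) and O(n¹⁰) ✓
  B. nⁿ — O(nⁿ) does not grow strictly slower than h(n)
  C. n + 100 — O(n) does not grow strictly faster than f(n)
  D. 4ⁿ — O(4ⁿ) does not grow strictly slower than h(n)

Only option A (2n³) lies strictly between.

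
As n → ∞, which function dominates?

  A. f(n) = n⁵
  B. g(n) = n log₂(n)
A

f(n) = n⁵ is O(n⁵), while g(n) = n log₂(n) is O(n log n).
Since O(n⁵) grows faster than O(n log n), f(n) dominates.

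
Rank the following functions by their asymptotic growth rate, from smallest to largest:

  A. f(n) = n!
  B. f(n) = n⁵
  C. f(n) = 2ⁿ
B < C < A

Comparing growth rates:
B = n⁵ is O(n⁵)
C = 2ⁿ is O(2ⁿ)
A = n! is O(n!)

Therefore, the order from slowest to fastest is: B < C < A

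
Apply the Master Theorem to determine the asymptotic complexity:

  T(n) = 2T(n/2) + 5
Θ(n)

Master Theorem: a = 2, b = 2, f(n) = 5.
Compute the critical exponent d = log₂(2) = 1.
Compare f(n) = Θ(1) against n^d:
  k = 0 < d = 1, so f(n) = O(n^(d-ε)) — Case 1.
  The recursion cost dominates: T(n) = Θ(n^d) = Θ(n).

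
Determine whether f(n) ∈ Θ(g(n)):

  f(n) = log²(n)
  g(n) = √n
False

f(n) = log²(n) is O(log² n), and g(n) = √n is O(√n).
Since they have different growth rates, f(n) = Θ(g(n)) is false.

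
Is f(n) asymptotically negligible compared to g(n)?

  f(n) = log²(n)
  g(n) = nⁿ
True

f(n) = log²(n) is O(log² n), and g(n) = nⁿ is O(nⁿ).
Since O(log² n) grows strictly slower than O(nⁿ), f(n) = o(g(n)) is true.
This means lim(n→∞) f(n)/g(n) = 0.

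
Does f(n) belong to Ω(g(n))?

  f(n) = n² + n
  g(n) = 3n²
True

f(n) = n² + n and g(n) = 3n² are both O(n²).
Big-Ω permits equal growth rates (f ≥ c·g for some c > 0), so f(n) = Ω(g(n)) is true.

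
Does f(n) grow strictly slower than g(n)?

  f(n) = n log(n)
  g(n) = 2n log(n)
False

f(n) = n log(n) is O(n log n), and g(n) = 2n log(n) is O(n log n).
Since they have the same growth rate, f(n) = o(g(n)) is false.
(f = o(g) requires f to grow strictly slower, not equal.)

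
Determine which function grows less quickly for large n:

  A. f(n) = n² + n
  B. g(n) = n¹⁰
A

f(n) = n² + n is O(n²), while g(n) = n¹⁰ is O(n¹⁰).
Since O(n²) grows slower than O(n¹⁰), f(n) is dominated.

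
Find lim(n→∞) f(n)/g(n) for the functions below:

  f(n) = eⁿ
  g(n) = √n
∞

Since eⁿ (O(eⁿ)) grows faster than √n (O(√n)),
the ratio f(n)/g(n) → ∞ as n → ∞.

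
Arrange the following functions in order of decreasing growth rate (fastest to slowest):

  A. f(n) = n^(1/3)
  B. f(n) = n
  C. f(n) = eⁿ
C > B > A

Comparing growth rates:
C = eⁿ is O(eⁿ)
B = n is O(n)
A = n^(1/3) is O(n^(1/3))

Therefore, the order from fastest to slowest is: C > B > A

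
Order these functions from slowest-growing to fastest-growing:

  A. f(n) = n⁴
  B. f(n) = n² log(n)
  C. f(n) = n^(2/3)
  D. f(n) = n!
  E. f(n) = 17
E < C < B < A < D

Comparing growth rates:
E = 17 is O(1)
C = n^(2/3) is O(n^(2/3))
B = n² log(n) is O(n² log n)
A = n⁴ is O(n⁴)
D = n! is O(n!)

Therefore, the order from slowest to fastest is: E < C < B < A < D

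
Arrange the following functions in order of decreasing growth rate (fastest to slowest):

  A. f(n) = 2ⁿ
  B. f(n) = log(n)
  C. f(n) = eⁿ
C > A > B

Comparing growth rates:
C = eⁿ is O(eⁿ)
A = 2ⁿ is O(2ⁿ)
B = log(n) is O(log n)

Therefore, the order from fastest to slowest is: C > A > B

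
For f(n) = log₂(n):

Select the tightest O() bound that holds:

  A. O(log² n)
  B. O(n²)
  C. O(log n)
C

f(n) = log₂(n) is O(log n).
All listed options are valid Big-O bounds (upper bounds),
but O(log n) is the tightest (smallest valid bound).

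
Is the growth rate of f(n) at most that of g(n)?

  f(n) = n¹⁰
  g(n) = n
False

f(n) = n¹⁰ is O(n¹⁰), and g(n) = n is O(n).
Since O(n¹⁰) grows faster than O(n), f(n) = O(g(n)) is false.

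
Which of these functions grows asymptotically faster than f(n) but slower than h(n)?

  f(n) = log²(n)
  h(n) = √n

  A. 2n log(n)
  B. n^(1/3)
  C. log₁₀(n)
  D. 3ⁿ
B

We need g(n) with log²(n) = o(g(n)) and g(n) = o(√n), i.e. O(log² n) ≺ g ≺ O(√n).
Check each option:
  A. 2n log(n) — O(n log n) does not grow strictly slower than h(n)
  B. n^(1/3) — O(n^(1/3)) is strictly between O(log² n) and O(√n) ✓
  C. log₁₀(n) — O(log n) does not grow strictly faster than f(n)
  D. 3ⁿ — O(3ⁿ) does not grow strictly slower than h(n)

Only option B (n^(1/3)) lies strictly between.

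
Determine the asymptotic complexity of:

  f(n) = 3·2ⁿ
O(2ⁿ)

The dominant term in 3·2ⁿ is 3·2ⁿ, which is Θ(2ⁿ).
Constants are absorbed, so the tightest bound is O(2ⁿ).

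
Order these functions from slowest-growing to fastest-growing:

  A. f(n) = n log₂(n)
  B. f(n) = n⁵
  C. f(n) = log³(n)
C < A < B

Comparing growth rates:
C = log³(n) is O(log³ n)
A = n log₂(n) is O(n log n)
B = n⁵ is O(n⁵)

Therefore, the order from slowest to fastest is: C < A < B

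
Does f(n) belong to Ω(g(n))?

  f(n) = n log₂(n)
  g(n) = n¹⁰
False

f(n) = n log₂(n) is O(n log n), and g(n) = n¹⁰ is O(n¹⁰).
Since O(n log n) grows slower than O(n¹⁰), f(n) = Ω(g(n)) is false.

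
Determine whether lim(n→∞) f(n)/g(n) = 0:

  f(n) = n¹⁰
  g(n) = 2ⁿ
True

f(n) = n¹⁰ is O(n¹⁰), and g(n) = 2ⁿ is O(2ⁿ).
Since O(n¹⁰) grows strictly slower than O(2ⁿ), f(n) = o(g(n)) is true.
This means lim(n→∞) f(n)/g(n) = 0.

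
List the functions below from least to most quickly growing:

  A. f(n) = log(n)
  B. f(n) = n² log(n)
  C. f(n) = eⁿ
A < B < C

Comparing growth rates:
A = log(n) is O(log n)
B = n² log(n) is O(n² log n)
C = eⁿ is O(eⁿ)

Therefore, the order from slowest to fastest is: A < B < C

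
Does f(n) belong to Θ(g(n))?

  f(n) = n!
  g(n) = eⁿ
False

f(n) = n! is O(n!), and g(n) = eⁿ is O(eⁿ).
Since they have different growth rates, f(n) = Θ(g(n)) is false.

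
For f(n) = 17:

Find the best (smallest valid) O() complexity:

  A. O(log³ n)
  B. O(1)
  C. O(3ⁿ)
B

f(n) = 17 is O(1).
All listed options are valid Big-O bounds (upper bounds),
but O(1) is the tightest (smallest valid bound).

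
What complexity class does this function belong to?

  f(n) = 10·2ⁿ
O(2ⁿ)

The dominant term in 10·2ⁿ is 10·2ⁿ, which is Θ(2ⁿ).
Constants are absorbed, so the tightest bound is O(2ⁿ).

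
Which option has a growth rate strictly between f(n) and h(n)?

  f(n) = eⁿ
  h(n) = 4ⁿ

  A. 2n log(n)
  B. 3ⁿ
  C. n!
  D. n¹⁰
B

We need g(n) with eⁿ = o(g(n)) and g(n) = o(4ⁿ), i.e. O(eⁿ) ≺ g ≺ O(4ⁿ).
Check each option:
  A. 2n log(n) — O(n log n) does not grow strictly faster than f(n)
  B. 3ⁿ — O(3ⁿ) is strictly between O(eⁿ) and O(4ⁿ) ✓
  C. n! — O(n!) does not grow strictly slower than h(n)
  D. n¹⁰ — O(n¹⁰) does not grow strictly faster than f(n)

Only option B (3ⁿ) lies strictly between.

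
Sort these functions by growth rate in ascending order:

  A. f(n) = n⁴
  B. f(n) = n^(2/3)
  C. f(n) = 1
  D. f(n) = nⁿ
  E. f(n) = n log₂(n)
C < B < E < A < D

Comparing growth rates:
C = 1 is O(1)
B = n^(2/3) is O(n^(2/3))
E = n log₂(n) is O(n log n)
A = n⁴ is O(n⁴)
D = nⁿ is O(nⁿ)

Therefore, the order from slowest to fastest is: C < B < E < A < D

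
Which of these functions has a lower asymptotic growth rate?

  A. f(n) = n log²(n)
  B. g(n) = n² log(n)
A

f(n) = n log²(n) is O(n log² n), while g(n) = n² log(n) is O(n² log n).
Since O(n log² n) grows slower than O(n² log n), f(n) is dominated.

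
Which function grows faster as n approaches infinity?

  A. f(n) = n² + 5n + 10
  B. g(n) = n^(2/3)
A

f(n) = n² + 5n + 10 is O(n²), while g(n) = n^(2/3) is O(n^(2/3)).
Since O(n²) grows faster than O(n^(2/3)), f(n) dominates.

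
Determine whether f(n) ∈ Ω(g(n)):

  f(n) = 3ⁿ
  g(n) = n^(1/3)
True

f(n) = 3ⁿ is O(3ⁿ), and g(n) = n^(1/3) is O(n^(1/3)).
Since O(3ⁿ) grows at least as fast as O(n^(1/3)), f(n) = Ω(g(n)) is true.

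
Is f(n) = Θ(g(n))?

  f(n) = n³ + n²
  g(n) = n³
True

f(n) = n³ + n² and g(n) = n³ are both O(n³).
Since they have the same asymptotic growth rate, f(n) = Θ(g(n)) is true.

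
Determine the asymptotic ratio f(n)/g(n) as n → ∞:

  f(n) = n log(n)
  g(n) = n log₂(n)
log(2)

Since n log(n) and n log₂(n) have the same growth rate (O(n log n)),
the ratio converges to a constant: log(2).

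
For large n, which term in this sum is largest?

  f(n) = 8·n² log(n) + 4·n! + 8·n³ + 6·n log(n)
4·n!

Looking at each term:
  - 8·n² log(n) is O(n² log n)
  - 4·n! is O(n!)
  - 8·n³ is O(n³)
  - 6·n log(n) is O(n log n)

The term 4·n! (O(n!)) grows fastest and dominates all others.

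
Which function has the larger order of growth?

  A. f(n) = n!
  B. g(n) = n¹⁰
A

f(n) = n! is O(n!), while g(n) = n¹⁰ is O(n¹⁰).
Since O(n!) grows faster than O(n¹⁰), f(n) dominates.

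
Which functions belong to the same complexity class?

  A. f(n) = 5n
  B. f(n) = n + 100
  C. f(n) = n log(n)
A and B

Examining each function:
  A. 5n is O(n)
  B. n + 100 is O(n)
  C. n log(n) is O(n log n)

Functions A and B both have the same complexity class.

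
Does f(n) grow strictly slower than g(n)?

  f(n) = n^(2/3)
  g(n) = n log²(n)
True

f(n) = n^(2/3) is O(n^(2/3)), and g(n) = n log²(n) is O(n log² n).
Since O(n^(2/3)) grows strictly slower than O(n log² n), f(n) = o(g(n)) is true.
This means lim(n→∞) f(n)/g(n) = 0.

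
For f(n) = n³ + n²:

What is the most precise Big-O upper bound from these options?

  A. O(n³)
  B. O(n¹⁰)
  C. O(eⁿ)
A

f(n) = n³ + n² is O(n³).
All listed options are valid Big-O bounds (upper bounds),
but O(n³) is the tightest (smallest valid bound).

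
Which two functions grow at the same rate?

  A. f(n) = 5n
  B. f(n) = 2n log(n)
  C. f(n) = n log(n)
B and C

Examining each function:
  A. 5n is O(n)
  B. 2n log(n) is O(n log n)
  C. n log(n) is O(n log n)

Functions B and C both have the same complexity class.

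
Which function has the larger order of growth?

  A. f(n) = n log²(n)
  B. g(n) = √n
A

f(n) = n log²(n) is O(n log² n), while g(n) = √n is O(√n).
Since O(n log² n) grows faster than O(√n), f(n) dominates.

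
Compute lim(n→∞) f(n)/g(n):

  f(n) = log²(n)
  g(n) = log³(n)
0

Since log²(n) (O(log² n)) grows slower than log³(n) (O(log³ n)),
the ratio f(n)/g(n) → 0 as n → ∞.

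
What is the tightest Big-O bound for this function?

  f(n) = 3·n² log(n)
O(n² log n)

The dominant term in 3·n² log(n) is 3·n² log(n), which is Θ(n² log n).
Constants are absorbed, so the tightest bound is O(n² log n).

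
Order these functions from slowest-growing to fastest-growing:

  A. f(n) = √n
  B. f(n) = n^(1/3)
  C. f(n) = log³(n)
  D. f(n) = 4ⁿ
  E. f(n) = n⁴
C < B < A < E < D

Comparing growth rates:
C = log³(n) is O(log³ n)
B = n^(1/3) is O(n^(1/3))
A = √n is O(√n)
E = n⁴ is O(n⁴)
D = 4ⁿ is O(4ⁿ)

Therefore, the order from slowest to fastest is: C < B < A < E < D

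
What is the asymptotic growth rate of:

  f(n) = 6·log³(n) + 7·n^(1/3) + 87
Θ(n^(1/3))

Order the terms by growth rate: 87 ≺ 6·log³(n) ≺ 7·n^(1/3).
The fastest-growing term 7·n^(1/3) dominates as n → ∞; dropping its constant factor gives Θ(n^(1/3)).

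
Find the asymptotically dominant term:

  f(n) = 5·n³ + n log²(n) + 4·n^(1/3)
5·n³

Looking at each term:
  - 5·n³ is O(n³)
  - n log²(n) is O(n log² n)
  - 4·n^(1/3) is O(n^(1/3))

The term 5·n³ (O(n³)) grows fastest and dominates all others.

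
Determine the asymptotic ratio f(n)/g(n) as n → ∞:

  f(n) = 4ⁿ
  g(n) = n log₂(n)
∞

Since 4ⁿ (O(4ⁿ)) grows faster than n log₂(n) (O(n log n)),
the ratio f(n)/g(n) → ∞ as n → ∞.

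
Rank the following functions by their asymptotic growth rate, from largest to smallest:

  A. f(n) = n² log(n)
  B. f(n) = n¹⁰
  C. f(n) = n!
C > B > A

Comparing growth rates:
C = n! is O(n!)
B = n¹⁰ is O(n¹⁰)
A = n² log(n) is O(n² log n)

Therefore, the order from fastest to slowest is: C > B > A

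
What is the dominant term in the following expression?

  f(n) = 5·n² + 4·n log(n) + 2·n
5·n²

Looking at each term:
  - 5·n² is O(n²)
  - 4·n log(n) is O(n log n)
  - 2·n is O(n)

The term 5·n² (O(n²)) grows fastest and dominates all others.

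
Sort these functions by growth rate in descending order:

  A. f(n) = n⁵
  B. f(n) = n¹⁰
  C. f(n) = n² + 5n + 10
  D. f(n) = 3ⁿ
D > B > A > C

Comparing growth rates:
D = 3ⁿ is O(3ⁿ)
B = n¹⁰ is O(n¹⁰)
A = n⁵ is O(n⁵)
C = n² + 5n + 10 is O(n²)

Therefore, the order from fastest to slowest is: D > B > A > C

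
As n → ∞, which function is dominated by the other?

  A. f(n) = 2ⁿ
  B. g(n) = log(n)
B

f(n) = 2ⁿ is O(2ⁿ), while g(n) = log(n) is O(log n).
Since O(log n) grows slower than O(2ⁿ), g(n) is dominated.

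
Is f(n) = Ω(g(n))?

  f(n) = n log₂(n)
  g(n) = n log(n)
True

f(n) = n log₂(n) and g(n) = n log(n) are both O(n log n).
Big-Ω permits equal growth rates (f ≥ c·g for some c > 0), so f(n) = Ω(g(n)) is true.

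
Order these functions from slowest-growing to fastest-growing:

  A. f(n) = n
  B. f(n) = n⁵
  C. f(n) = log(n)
C < A < B

Comparing growth rates:
C = log(n) is O(log n)
A = n is O(n)
B = n⁵ is O(n⁵)

Therefore, the order from slowest to fastest is: C < A < B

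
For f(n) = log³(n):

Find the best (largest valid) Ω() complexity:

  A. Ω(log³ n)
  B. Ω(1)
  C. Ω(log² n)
A

f(n) = log³(n) is Ω(log³ n).
All listed options are valid Big-Ω bounds (lower bounds),
but Ω(log³ n) is the tightest (largest valid bound).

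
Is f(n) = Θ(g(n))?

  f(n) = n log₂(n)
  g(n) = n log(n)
True

f(n) = n log₂(n) and g(n) = n log(n) are both O(n log n).
Since they have the same asymptotic growth rate, f(n) = Θ(g(n)) is true.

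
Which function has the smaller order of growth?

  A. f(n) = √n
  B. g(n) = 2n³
A

f(n) = √n is O(√n), while g(n) = 2n³ is O(n³).
Since O(√n) grows slower than O(n³), f(n) is dominated.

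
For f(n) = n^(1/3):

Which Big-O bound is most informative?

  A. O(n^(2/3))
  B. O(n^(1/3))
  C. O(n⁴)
B

f(n) = n^(1/3) is O(n^(1/3)).
All listed options are valid Big-O bounds (upper bounds),
but O(n^(1/3)) is the tightest (smallest valid bound).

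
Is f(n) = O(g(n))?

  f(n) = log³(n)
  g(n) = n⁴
True

f(n) = log³(n) is O(log³ n), and g(n) = n⁴ is O(n⁴).
Since O(log³ n) ⊆ O(n⁴) (f grows no faster than g), f(n) = O(g(n)) is true.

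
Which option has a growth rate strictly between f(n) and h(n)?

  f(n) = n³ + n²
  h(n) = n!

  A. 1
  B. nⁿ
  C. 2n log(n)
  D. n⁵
D

We need g(n) with n³ + n² = o(g(n)) and g(n) = o(n!), i.e. O(n³) ≺ g ≺ O(n!).
Check each option:
  A. 1 — O(1) does not grow strictly faster than f(n)
  B. nⁿ — O(nⁿ) does not grow strictly slower than h(n)
  C. 2n log(n) — O(n log n) does not grow strictly faster than f(n)
  D. n⁵ — O(n⁵) is strictly between O(n³) and O(n!) ✓

Only option D (n⁵) lies strictly between.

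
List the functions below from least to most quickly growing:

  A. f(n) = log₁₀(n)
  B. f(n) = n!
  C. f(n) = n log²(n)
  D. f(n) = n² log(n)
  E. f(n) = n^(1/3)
A < E < C < D < B

Comparing growth rates:
A = log₁₀(n) is O(log n)
E = n^(1/3) is O(n^(1/3))
C = n log²(n) is O(n log² n)
D = n² log(n) is O(n² log n)
B = n! is O(n!)

Therefore, the order from slowest to fastest is: A < E < C < D < B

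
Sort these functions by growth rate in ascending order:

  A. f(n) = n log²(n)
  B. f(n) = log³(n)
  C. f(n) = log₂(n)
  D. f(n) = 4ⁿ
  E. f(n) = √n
C < B < E < A < D

Comparing growth rates:
C = log₂(n) is O(log n)
B = log³(n) is O(log³ n)
E = √n is O(√n)
A = n log²(n) is O(n log² n)
D = 4ⁿ is O(4ⁿ)

Therefore, the order from slowest to fastest is: C < B < E < A < D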